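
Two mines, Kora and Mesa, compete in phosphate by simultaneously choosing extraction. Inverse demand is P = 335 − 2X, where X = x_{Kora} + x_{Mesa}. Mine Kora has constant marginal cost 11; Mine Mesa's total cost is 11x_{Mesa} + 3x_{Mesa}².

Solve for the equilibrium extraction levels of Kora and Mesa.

Mine Kora's profit: π = x_{Kora}(335 − 2(x_{Kora} + x_{Mesa})) − 11x_{Kora}.
∂π/∂x_{Kora} = 324 − 4x_{Kora} − 2x_{Mesa} = 0, so x_{Kora} = 81 − 0.5x_{Mesa}.
For Mesa: ∂π/∂x_{Mesa} = 324 − 10x_{Mesa} − 2x_{Kora} = 0 ⇒ x_{Mesa} = 32.4 − 0.2x_{Kora}.
Substituting the second reaction function into the first: x_{Kora} = 81 − 0.5(32.4 − 0.2x_{Kora}), which gives 0.9x_{Kora} = 64.8 ⇒ x_{Kora} = 72.
Then x_{Mesa} = 32.4 − 0.2·72 = 18.

72, 18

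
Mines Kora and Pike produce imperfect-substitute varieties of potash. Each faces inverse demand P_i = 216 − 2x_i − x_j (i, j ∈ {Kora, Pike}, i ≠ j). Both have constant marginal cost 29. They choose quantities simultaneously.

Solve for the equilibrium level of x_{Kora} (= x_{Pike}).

37.4

Mine Kora's profit: π = x_{Kora}(216 − 2x_{Kora} − x_{Pike}) − 29x_{Kora}.
∂π/∂x_{Kora} = 187 − 4x_{Kora} − x_{Pike} = 0 ⇒ x_{Kora} = 46.75 − 0.25x_{Pike}.
Setting x_{Kora} = x_{Pike} in the reaction function: x_{Kora} = 46.75 − 0.25x_{Kora}, so x_{Kora} = 46.75 / 1.25 = 37.4.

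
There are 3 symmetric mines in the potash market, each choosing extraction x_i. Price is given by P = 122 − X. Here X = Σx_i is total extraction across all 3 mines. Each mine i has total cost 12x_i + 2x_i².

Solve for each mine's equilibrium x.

A representative mine's profit is π_i = x_i(122 − X) − 12x_i − 2x_i², with X = x_i + Σ_{j≠i} x_j.
First-order condition: 110 − 6x_i − Σ_{j≠i} x_j = 0.
With identical mines, set every x_j = x: then 110 − 6x − 2x = 0, i.e. x = 110/8 = 13.75.

13.75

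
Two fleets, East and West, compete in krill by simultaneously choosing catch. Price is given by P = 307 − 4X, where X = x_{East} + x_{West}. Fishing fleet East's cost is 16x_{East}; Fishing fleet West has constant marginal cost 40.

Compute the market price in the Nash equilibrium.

121

Fishing fleet East's profit: π = x_{East}(307 − 4(x_{East} + x_{West})) − 16x_{East}.
∂π/∂x_{East} = 291 − 8x_{East} − 4x_{West} = 0, so x_{East} = 36.375 − 0.5x_{West}.
By the same steps for West: x_{West} = 33.375 − 0.5x_{East}.
Plugging x_{West} into East's best response: x_{East} = 36.375 − 0.5(33.375 − 0.5x_{East}) ⇒ 0.75x_{East} = 19.6875, so x_{East} = 26.25.
Then x_{West} = 33.375 − 0.5·26.25 = 20.25.
Equilibrium price: P = 307 − 4·46.5 = 121.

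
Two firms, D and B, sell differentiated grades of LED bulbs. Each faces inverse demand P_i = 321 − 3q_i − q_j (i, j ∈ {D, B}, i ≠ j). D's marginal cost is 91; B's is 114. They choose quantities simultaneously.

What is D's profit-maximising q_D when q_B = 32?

Firm D's profit: π = q_D(321 − 3q_D − q_B) − 91q_D.
∂π/∂q_D = 230 − 6q_D − q_B = 0 ⇒ q_D = 115/3 − (1/6)q_B.
At q_B = 32: q_D = 115/3 − (1/6)·32 = 33.

33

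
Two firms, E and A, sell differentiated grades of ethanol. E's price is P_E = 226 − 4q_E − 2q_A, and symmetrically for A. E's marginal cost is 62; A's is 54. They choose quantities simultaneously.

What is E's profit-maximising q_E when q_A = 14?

17

Firm E's profit: π = q_E(226 − 4q_E − 2q_A) − 62q_E.
∂π/∂q_E = 164 − 8q_E − 2q_A = 0 ⇒ q_E = 20.5 − 0.25q_A.
At q_A = 14: q_E = 20.5 − 0.25·14 = 17.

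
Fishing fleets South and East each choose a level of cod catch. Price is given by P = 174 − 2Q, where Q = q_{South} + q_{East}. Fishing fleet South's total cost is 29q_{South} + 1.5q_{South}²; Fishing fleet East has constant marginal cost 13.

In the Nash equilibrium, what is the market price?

Fishing fleet South's profit: π = q_{South}(174 − 2(q_{South} + q_{East})) − 29q_{South} − 1.5q_{South}².
∂π/∂q_{South} = 145 − 7q_{South} − 2q_{East} = 0, so q_{South} = 145/7 − (2/7)q_{East}.
For East: ∂π/∂q_{East} = 161 − 4q_{East} − 2q_{South} = 0 ⇒ q_{East} = 40.25 − 0.5q_{South}.
Plugging q_{East} into South's best response: q_{South} = 145/7 − (2/7)(40.25 − 0.5q_{South}) ⇒ (6/7)q_{South} = 129/14, so q_{South} = 10.75.
Then q_{East} = 40.25 − 0.5·10.75 = 34.875.
Equilibrium price: P = 174 − 2·45.625 = 82.75.

82.75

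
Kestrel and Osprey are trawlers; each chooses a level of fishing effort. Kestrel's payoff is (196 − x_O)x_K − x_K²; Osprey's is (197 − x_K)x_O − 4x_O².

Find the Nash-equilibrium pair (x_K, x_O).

Expanding Kestrel's payoff: 196x_K − x_Ox_K − x_K².
∂π/∂x_K = 196 − x_O − 2x_K = 0, so x_K = 98 − 0.5x_O.
Likewise for Osprey: x_O = 24.625 − 0.125x_K.
Substituting the second reaction function into the first: x_K = 98 − 0.5(24.625 − 0.125x_K), which gives 0.9375x_K = 85.6875 ⇒ x_K = 91.4.
Then x_O = 24.625 − 0.125·91.4 = 13.2.

91.4, 13.2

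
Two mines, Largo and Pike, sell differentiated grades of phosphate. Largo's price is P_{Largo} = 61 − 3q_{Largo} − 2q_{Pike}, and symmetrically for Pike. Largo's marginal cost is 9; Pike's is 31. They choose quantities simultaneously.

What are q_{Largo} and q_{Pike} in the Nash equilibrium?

7.875, 2.375

Mine Largo's profit: π = q_{Largo}(61 − 3q_{Largo} − 2q_{Pike}) − 9q_{Largo}.
∂π/∂q_{Largo} = 52 − 6q_{Largo} − 2q_{Pike} = 0 ⇒ q_{Largo} = 26/3 − (1/3)q_{Pike}.
Similarly q_{Pike} = 5 − (1/3)q_{Largo}.
Solving the two reaction functions simultaneously: (1 − (−1/3)(−1/3))q_{Largo} = 26/3 − (1/3)·5, so (8/9)q_{Largo} = 7 and q_{Largo} = 7.875.
Then q_{Pike} = 5 − (1/3)·7.875 = 2.375.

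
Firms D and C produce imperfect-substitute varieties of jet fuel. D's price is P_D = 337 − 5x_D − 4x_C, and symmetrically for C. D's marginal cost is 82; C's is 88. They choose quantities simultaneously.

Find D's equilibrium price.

174.5

Firm D's profit: π = x_D(337 − 5x_D − 4x_C) − 82x_D.
∂π/∂x_D = 255 − 10x_D − 4x_C = 0 ⇒ x_D = 25.5 − 0.4x_C.
Similarly x_C = 24.9 − 0.4x_D.
Plugging x_C into D's best response: x_D = 25.5 − 0.4(24.9 − 0.4x_D) ⇒ 0.84x_D = 15.54, so x_D = 18.5.
Then x_C = 24.9 − 0.4·18.5 = 17.5.
P_D = 337 − 5·18.5 − 4·17.5 = 174.5.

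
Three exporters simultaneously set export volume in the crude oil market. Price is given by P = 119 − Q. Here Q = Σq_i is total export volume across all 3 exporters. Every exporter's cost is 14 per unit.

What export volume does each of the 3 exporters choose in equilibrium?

26.25

A representative exporter's profit is π_i = q_i(119 − Q) − 14q_i, with Q = q_i + Σ_{j≠i} q_j.
First-order condition: 105 − 2q_i − Σ_{j≠i} q_j = 0.
Imposing symmetry (q_j = q for all j) turns Σ_{j≠i} q_j into 2q, so 105 = 4q and q = 26.25.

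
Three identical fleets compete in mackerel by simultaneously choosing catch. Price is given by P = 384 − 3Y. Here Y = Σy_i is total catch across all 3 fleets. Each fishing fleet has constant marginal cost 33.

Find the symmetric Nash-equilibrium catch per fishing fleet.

29.25

A representative fishing fleet's profit is π_i = y_i(384 − 3Y) − 33y_i, with Y = y_i + Σ_{j≠i} y_j.
First-order condition: 351 − 6y_i − 3Σ_{j≠i} y_j = 0.
In a symmetric equilibrium every fishing fleet chooses the same y, so Σ_{j≠i} y_j = 2y. The condition becomes 351 − 12y = 0, giving y = 351/12 = 29.25.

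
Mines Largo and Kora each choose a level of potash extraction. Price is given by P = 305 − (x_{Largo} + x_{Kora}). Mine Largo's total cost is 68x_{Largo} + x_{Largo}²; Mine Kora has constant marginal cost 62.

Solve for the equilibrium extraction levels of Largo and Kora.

Mine Largo's profit: π = x_{Largo}(305 − (x_{Largo} + x_{Kora})) − 68x_{Largo} − x_{Largo}².
∂π/∂x_{Largo} = 237 − 4x_{Largo} − x_{Kora} = 0, so x_{Largo} = 59.25 − 0.25x_{Kora}.
For Kora: ∂π/∂x_{Kora} = 243 − 2x_{Kora} − x_{Largo} = 0 ⇒ x_{Kora} = 121.5 − 0.5x_{Largo}.
Plugging x_{Kora} into Largo's best response: x_{Largo} = 59.25 − 0.25(121.5 − 0.5x_{Largo}) ⇒ 0.875x_{Largo} = 28.875, so x_{Largo} = 33.
Then x_{Kora} = 121.5 − 0.5·33 = 105.

33, 105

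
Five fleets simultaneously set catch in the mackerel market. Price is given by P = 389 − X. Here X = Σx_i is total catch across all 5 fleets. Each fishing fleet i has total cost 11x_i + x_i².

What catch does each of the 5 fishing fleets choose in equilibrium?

47.25

A representative fishing fleet's profit is π_i = x_i(389 − X) − 11x_i − x_i², with X = x_i + Σ_{j≠i} x_j.
First-order condition: 378 − 4x_i − Σ_{j≠i} x_j = 0.
With identical fishing fleets, set every x_j = x: then 378 − 4x − 4x = 0, i.e. x = 378/8 = 47.25.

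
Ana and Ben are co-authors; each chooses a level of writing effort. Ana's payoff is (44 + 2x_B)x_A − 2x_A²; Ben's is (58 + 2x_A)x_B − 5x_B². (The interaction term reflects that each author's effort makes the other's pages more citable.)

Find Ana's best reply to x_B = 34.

Expanding Ana's payoff: 44x_A + 2x_Bx_A − 2x_A².
∂π/∂x_A = 44 + 2x_B − 4x_A = 0, so x_A = 11 + 0.5x_B.
At x_B = 34: x_A = 11 + 0.5·34 = 28.

28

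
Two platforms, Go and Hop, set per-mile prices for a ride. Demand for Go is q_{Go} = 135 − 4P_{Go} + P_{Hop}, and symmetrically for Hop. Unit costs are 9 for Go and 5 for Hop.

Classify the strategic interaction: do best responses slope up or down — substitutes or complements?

Go's profit: π = (P_{Go} − 9)(135 − 4P_{Go} + P_{Hop}).
∂π/∂P_{Go} = 171 − 8P_{Go} + P_{Hop} = 0 ⇒ P_{Go} = 21.375 + 0.125P_{Hop}.
The best-response slope dP_{Go}/dP_{Hop} = 0.125 > 0: the reaction function is upward-sloping, so the choices are strategic complements.

strategic complements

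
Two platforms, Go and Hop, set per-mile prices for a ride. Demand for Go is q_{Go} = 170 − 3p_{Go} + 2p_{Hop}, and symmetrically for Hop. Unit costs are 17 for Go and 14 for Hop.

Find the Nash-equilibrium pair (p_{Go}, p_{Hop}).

54.6875, 53.5625

Go's profit: π = (p_{Go} − 17)(170 − 3p_{Go} + 2p_{Hop}).
∂π/∂p_{Go} = 221 − 6p_{Go} + 2p_{Hop} = 0 ⇒ p_{Go} = 221/6 + (1/3)p_{Hop}.
Similarly p_{Hop} = 106/3 + (1/3)p_{Go}.
Plugging p_{Hop} into Go's best response: p_{Go} = 221/6 + (1/3)(106/3 + (1/3)p_{Go}) ⇒ (8/9)p_{Go} = 875/18, so p_{Go} = 54.6875.
Then p_{Hop} = 106/3 + (1/3)·54.6875 = 53.5625.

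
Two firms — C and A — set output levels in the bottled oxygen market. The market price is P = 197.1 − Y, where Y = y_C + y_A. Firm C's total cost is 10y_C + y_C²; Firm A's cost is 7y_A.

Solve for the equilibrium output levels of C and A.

Firm C's profit: π = y_C(197.1 − (y_C + y_A)) − 10y_C − y_C².
∂π/∂y_C = 187.1 − 4y_C − y_A = 0, so y_C = 46.775 − 0.25y_A.
For A: ∂π/∂y_A = 190.1 − 2y_A − y_C = 0 ⇒ y_A = 95.05 − 0.5y_C.
Substituting the second reaction function into the first: y_C = 46.775 − 0.25(95.05 − 0.5y_C), which gives 0.875y_C = 23.0125 ⇒ y_C = 26.3.
Then y_A = 95.05 − 0.5·26.3 = 81.9.

26.3, 81.9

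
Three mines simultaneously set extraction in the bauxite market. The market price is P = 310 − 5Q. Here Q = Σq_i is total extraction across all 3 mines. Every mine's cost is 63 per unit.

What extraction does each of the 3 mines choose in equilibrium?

12.35

A representative mine's profit is π_i = q_i(310 − 5Q) − 63q_i, with Q = q_i + Σ_{j≠i} q_j.
First-order condition: 247 − 10q_i − 5Σ_{j≠i} q_j = 0.
In a symmetric equilibrium every mine chooses the same q, so Σ_{j≠i} q_j = 2q. The condition becomes 247 − 20q = 0, giving q = 247/20 = 12.35.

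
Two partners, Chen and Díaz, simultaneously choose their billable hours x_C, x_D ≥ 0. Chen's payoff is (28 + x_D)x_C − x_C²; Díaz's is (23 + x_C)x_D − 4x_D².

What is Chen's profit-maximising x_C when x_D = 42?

Expanding Chen's payoff: 28x_C + x_Dx_C − x_C².
∂π/∂x_C = 28 + x_D − 2x_C = 0, so x_C = 14 + 0.5x_D.
At x_D = 42: x_C = 14 + 0.5·42 = 35.

35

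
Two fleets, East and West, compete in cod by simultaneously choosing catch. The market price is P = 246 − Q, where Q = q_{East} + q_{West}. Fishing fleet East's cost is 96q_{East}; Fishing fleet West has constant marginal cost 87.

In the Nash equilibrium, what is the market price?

143

Fishing fleet East's profit: π = q_{East}(246 − (q_{East} + q_{West})) − 96q_{East}.
∂π/∂q_{East} = 150 − 2q_{East} − q_{West} = 0, so q_{East} = 75 − 0.5q_{West}.
By the same steps for West: q_{West} = 79.5 − 0.5q_{East}.
Solving the two reaction functions simultaneously: (1 − (−0.5)(−0.5))q_{East} = 75 − 0.5·79.5, so 0.75q_{East} = 35.25 and q_{East} = 47.
Then q_{West} = 79.5 − 0.5·47 = 56.
Equilibrium price: P = 246 − 103 = 143.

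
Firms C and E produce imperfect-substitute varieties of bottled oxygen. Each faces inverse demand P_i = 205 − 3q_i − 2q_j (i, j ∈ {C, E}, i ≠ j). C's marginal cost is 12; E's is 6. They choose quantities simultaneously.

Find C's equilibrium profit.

Firm C's profit: π = q_C(205 − 3q_C − 2q_E) − 12q_C.
∂π/∂q_C = 193 − 6q_C − 2q_E = 0 ⇒ q_C = 193/6 − (1/3)q_E.
Similarly q_E = 199/6 − (1/3)q_C.
Solving the two reaction functions simultaneously: (1 − (−1/3)(−1/3))q_C = 193/6 − (1/3)·(199/6), so (8/9)q_C = 190/9 and q_C = 23.75.
Then q_E = 199/6 − (1/3)·23.75 = 25.25.
P_C = 205 − 3·23.75 − 2·25.25 = 83.25.
Profit = (83.25 − 12)·23.75 = 1692.1875.

1692.1875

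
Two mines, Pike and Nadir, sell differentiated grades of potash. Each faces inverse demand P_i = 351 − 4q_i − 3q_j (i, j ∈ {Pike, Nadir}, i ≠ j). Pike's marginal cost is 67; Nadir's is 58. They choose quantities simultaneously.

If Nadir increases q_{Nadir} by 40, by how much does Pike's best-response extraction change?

-15

Mine Pike's profit: π = q_{Pike}(351 − 4q_{Pike} − 3q_{Nadir}) − 67q_{Pike}.
∂π/∂q_{Pike} = 284 − 8q_{Pike} − 3q_{Nadir} = 0 ⇒ q_{Pike} = 35.5 − 0.375q_{Nadir}.
The reaction-function slope is −0.375, so a 40-unit rise in q_{Nadir} moves q_{Pike} by −0.375 × 40 = −15. Pike's best response falls — the actions are strategic substitutes.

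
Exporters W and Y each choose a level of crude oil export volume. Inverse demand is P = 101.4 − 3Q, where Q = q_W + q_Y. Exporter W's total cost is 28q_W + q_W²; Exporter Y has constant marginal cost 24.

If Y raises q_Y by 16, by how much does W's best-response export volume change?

-6

Exporter W's profit: π = q_W(101.4 − 3(q_W + q_Y)) − 28q_W − q_W².
∂π/∂q_W = 73.4 − 8q_W − 3q_Y = 0, so q_W = 9.175 − 0.375q_Y.
The reaction-function slope is −0.375, so a 16-unit rise in q_Y moves q_W by −0.375 × 16 = −6. W's best response falls — the actions are strategic substitutes.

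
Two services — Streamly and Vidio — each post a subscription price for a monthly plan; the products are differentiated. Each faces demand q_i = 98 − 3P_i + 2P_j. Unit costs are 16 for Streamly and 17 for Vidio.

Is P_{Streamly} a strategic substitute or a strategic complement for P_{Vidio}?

strategic complements

Streamly's profit: π = (P_{Streamly} − 16)(98 − 3P_{Streamly} + 2P_{Vidio}).
∂π/∂P_{Streamly} = 146 − 6P_{Streamly} + 2P_{Vidio} = 0 ⇒ P_{Streamly} = 73/3 + (1/3)P_{Vidio}.
The best-response slope dP_{Streamly}/dP_{Vidio} = 1/3 > 0: the reaction function is upward-sloping, so the choices are strategic complements.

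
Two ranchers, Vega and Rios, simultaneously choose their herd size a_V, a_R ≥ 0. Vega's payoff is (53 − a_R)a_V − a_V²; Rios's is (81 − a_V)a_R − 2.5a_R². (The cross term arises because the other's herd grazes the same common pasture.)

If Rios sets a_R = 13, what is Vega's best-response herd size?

Expanding Vega's payoff: 53a_V − a_Ra_V − a_V².
∂π/∂a_V = 53 − a_R − 2a_V = 0, so a_V = 26.5 − 0.5a_R.
At a_R = 13: a_V = 26.5 − 0.5·13 = 20.

20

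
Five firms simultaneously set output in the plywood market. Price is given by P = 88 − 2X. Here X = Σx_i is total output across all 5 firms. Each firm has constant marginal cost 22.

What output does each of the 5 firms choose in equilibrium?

A representative firm's profit is π_i = x_i(88 − 2X) − 22x_i, with X = x_i + Σ_{j≠i} x_j.
First-order condition: 66 − 4x_i − 2Σ_{j≠i} x_j = 0.
Imposing symmetry (x_j = x for all j) turns Σ_{j≠i} x_j into 4x, so 66 = 12x and x = 5.5.

5.5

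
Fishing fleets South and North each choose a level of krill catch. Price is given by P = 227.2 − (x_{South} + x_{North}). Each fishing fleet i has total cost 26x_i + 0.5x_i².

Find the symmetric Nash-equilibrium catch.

50.3

Fishing fleet South's profit: π = x_{South}(227.2 − (x_{South} + x_{North})) − 26x_{South} − 0.5x_{South}².
∂π/∂x_{South} = 201.2 − 3x_{South} − x_{North} = 0, so x_{South} = 1006/15 − (1/3)x_{North}.
By symmetry x_{North} = x_{South}; substituting into the reaction function, (4/3)x_{South} = 1006/15 and x_{South} = 50.3.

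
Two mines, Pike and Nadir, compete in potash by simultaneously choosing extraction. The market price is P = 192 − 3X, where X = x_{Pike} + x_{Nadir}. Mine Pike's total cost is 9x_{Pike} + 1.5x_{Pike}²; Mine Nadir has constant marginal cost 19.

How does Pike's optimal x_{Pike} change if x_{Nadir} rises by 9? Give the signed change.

Mine Pike's profit: π = x_{Pike}(192 − 3(x_{Pike} + x_{Nadir})) − 9x_{Pike} − 1.5x_{Pike}².
∂π/∂x_{Pike} = 183 − 9x_{Pike} − 3x_{Nadir} = 0, so x_{Pike} = 61/3 − (1/3)x_{Nadir}.
The reaction-function slope is −1/3, so a 9-unit rise in x_{Nadir} moves x_{Pike} by −1/3 × 9 = −3. Pike's best response falls — the actions are strategic substitutes.

-3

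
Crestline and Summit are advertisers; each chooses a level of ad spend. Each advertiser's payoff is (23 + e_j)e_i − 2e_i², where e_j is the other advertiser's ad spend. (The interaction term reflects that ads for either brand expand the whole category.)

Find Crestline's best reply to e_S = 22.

11.25

Crestline's payoff is (23 + e_S)e_C − 2e_C².
∂π/∂e_C = 23 + e_S − 4e_C = 0, so e_C = 5.75 + 0.25e_S.
At e_S = 22: e_C = 5.75 + 0.25·22 = 11.25.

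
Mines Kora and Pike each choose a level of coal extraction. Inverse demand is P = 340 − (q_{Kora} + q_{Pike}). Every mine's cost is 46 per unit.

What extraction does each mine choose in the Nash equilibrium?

Mine Kora's profit: π = q_{Kora}(340 − (q_{Kora} + q_{Pike})) − 46q_{Kora}.
∂π/∂q_{Kora} = 294 − 2q_{Kora} − q_{Pike} = 0, so q_{Kora} = 147 − 0.5q_{Pike}.
The game is symmetric, so in equilibrium q_{Pike} = q_{Kora}: the reaction function gives 1.5q_{Kora} = 147, hence q_{Kora} = 98.

98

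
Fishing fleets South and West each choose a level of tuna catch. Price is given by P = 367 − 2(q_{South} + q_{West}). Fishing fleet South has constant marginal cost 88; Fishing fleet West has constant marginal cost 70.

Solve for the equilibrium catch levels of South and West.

Fishing fleet South's profit: π = q_{South}(367 − 2(q_{South} + q_{West})) − 88q_{South}.
∂π/∂q_{South} = 279 − 4q_{South} − 2q_{West} = 0, so q_{South} = 69.75 − 0.5q_{West}.
By the same steps for West: q_{West} = 74.25 − 0.5q_{South}.
Plugging q_{West} into South's best response: q_{South} = 69.75 − 0.5(74.25 − 0.5q_{South}) ⇒ 0.75q_{South} = 32.625, so q_{South} = 43.5.
Then q_{West} = 74.25 − 0.5·43.5 = 52.5.

43.5, 52.5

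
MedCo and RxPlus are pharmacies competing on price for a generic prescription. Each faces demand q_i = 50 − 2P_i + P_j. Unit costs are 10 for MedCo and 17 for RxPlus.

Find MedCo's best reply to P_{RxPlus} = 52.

MedCo's profit: π = (P_{MedCo} − 10)(50 − 2P_{MedCo} + P_{RxPlus}).
∂π/∂P_{MedCo} = 70 − 4P_{MedCo} + P_{RxPlus} = 0 ⇒ P_{MedCo} = 17.5 + 0.25P_{RxPlus}.
At P_{RxPlus} = 52: P_{MedCo} = 17.5 + 0.25·52 = 30.5.

30.5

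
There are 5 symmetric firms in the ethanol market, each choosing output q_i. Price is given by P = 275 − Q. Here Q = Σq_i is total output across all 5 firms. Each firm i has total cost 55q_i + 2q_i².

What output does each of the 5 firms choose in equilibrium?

A representative firm's profit is π_i = q_i(275 − Q) − 55q_i − 2q_i², with Q = q_i + Σ_{j≠i} q_j.
First-order condition: 220 − 6q_i − Σ_{j≠i} q_j = 0.
Imposing symmetry (q_j = q for all j) turns Σ_{j≠i} q_j into 4q, so 220 = 10q and q = 22.

22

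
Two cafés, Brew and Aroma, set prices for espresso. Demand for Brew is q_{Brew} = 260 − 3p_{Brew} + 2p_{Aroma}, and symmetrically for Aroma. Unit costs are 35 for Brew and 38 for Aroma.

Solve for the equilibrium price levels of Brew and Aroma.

91.8125, 92.9375

Brew's profit: π = (p_{Brew} − 35)(260 − 3p_{Brew} + 2p_{Aroma}).
∂π/∂p_{Brew} = 365 − 6p_{Brew} + 2p_{Aroma} = 0 ⇒ p_{Brew} = 365/6 + (1/3)p_{Aroma}.
Similarly p_{Aroma} = 187/3 + (1/3)p_{Brew}.
Substituting the second reaction function into the first: p_{Brew} = 365/6 + (1/3)(187/3 + (1/3)p_{Brew}), which gives (8/9)p_{Brew} = 1469/18 ⇒ p_{Brew} = 91.8125.
Then p_{Aroma} = 187/3 + (1/3)·91.8125 = 92.9375.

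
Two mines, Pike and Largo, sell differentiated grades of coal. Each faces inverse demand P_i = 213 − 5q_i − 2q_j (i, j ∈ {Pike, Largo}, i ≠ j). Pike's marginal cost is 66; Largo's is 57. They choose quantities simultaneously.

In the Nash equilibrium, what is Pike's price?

Mine Pike's profit: π = q_{Pike}(213 − 5q_{Pike} − 2q_{Largo}) − 66q_{Pike}.
∂π/∂q_{Pike} = 147 − 10q_{Pike} − 2q_{Largo} = 0 ⇒ q_{Pike} = 14.7 − 0.2q_{Largo}.
Similarly q_{Largo} = 15.6 − 0.2q_{Pike}.
Substituting the second reaction function into the first: q_{Pike} = 14.7 − 0.2(15.6 − 0.2q_{Pike}), which gives 0.96q_{Pike} = 11.58 ⇒ q_{Pike} = 12.0625.
Then q_{Largo} = 15.6 − 0.2·12.0625 = 13.1875.
P_{Pike} = 213 − 5·12.0625 − 2·13.1875 = 126.3125.

126.3125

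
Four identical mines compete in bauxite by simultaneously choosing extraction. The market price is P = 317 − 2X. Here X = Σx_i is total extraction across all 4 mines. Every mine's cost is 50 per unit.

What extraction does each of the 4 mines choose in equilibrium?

A representative mine's profit is π_i = x_i(317 − 2X) − 50x_i, with X = x_i + Σ_{j≠i} x_j.
First-order condition: 267 − 4x_i − 2Σ_{j≠i} x_j = 0.
In a symmetric equilibrium every mine chooses the same x, so Σ_{j≠i} x_j = 3x. The condition becomes 267 − 10x = 0, giving x = 267/10 = 26.7.

26.7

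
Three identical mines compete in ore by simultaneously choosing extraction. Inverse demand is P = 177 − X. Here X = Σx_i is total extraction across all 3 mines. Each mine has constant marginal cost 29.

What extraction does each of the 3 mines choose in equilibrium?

37

A representative mine's profit is π_i = x_i(177 − X) − 29x_i, with X = x_i + Σ_{j≠i} x_j.
First-order condition: 148 − 2x_i − Σ_{j≠i} x_j = 0.
With identical mines, set every x_j = x: then 148 − 2x − 2x = 0, i.e. x = 148/4 = 37.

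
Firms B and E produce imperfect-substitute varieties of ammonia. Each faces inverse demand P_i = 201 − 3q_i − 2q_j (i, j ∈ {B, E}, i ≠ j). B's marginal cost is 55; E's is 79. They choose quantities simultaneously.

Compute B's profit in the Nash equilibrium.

1170.1875

Firm B's profit: π = q_B(201 − 3q_B − 2q_E) − 55q_B.
∂π/∂q_B = 146 − 6q_B − 2q_E = 0 ⇒ q_B = 73/3 − (1/3)q_E.
Similarly q_E = 61/3 − (1/3)q_B.
Plugging q_E into B's best response: q_B = 73/3 − (1/3)(61/3 − (1/3)q_B) ⇒ (8/9)q_B = 158/9, so q_B = 19.75.
Then q_E = 61/3 − (1/3)·19.75 = 13.75.
P_B = 201 − 3·19.75 − 2·13.75 = 114.25.
Profit = (114.25 − 55)·19.75 = 1170.1875.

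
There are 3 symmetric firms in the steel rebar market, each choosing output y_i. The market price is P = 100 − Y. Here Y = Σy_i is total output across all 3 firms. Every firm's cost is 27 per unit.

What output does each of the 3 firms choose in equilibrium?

18.25

A representative firm's profit is π_i = y_i(100 − Y) − 27y_i, with Y = y_i + Σ_{j≠i} y_j.
First-order condition: 73 − 2y_i − Σ_{j≠i} y_j = 0.
In a symmetric equilibrium every firm chooses the same y, so Σ_{j≠i} y_j = 2y. The condition becomes 73 − 4y = 0, giving y = 73/4 = 18.25.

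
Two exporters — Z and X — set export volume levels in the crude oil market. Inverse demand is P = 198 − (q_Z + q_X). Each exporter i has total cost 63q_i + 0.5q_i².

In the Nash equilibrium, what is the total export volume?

67.5

Exporter Z's profit: π = q_Z(198 − (q_Z + q_X)) − 63q_Z − 0.5q_Z².
∂π/∂q_Z = 135 − 3q_Z − q_X = 0, so q_Z = 45 − (1/3)q_X.
The game is symmetric, so in equilibrium q_X = q_Z: the reaction function gives (4/3)q_Z = 45, hence q_Z = 33.75.
Total export volume: 33.75 + 33.75 = 67.5.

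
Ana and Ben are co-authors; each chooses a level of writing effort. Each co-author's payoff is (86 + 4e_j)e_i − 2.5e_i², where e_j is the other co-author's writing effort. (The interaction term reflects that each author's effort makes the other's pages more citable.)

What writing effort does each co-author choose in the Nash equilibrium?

Ana's payoff is (86 + 4e_B)e_A − 2.5e_A².
∂π/∂e_A = 86 + 4e_B − 5e_A = 0, so e_A = 17.2 + 0.8e_B.
The game is symmetric, so in equilibrium e_B = e_A: the reaction function gives 0.2e_A = 17.2, hence e_A = 86.

86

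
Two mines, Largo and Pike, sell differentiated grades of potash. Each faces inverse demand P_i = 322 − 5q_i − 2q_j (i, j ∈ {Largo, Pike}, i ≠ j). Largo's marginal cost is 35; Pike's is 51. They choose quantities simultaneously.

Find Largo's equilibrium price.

Mine Largo's profit: π = q_{Largo}(322 − 5q_{Largo} − 2q_{Pike}) − 35q_{Largo}.
∂π/∂q_{Largo} = 287 − 10q_{Largo} − 2q_{Pike} = 0 ⇒ q_{Largo} = 28.7 − 0.2q_{Pike}.
Similarly q_{Pike} = 27.1 − 0.2q_{Largo}.
Substituting the second reaction function into the first: q_{Largo} = 28.7 − 0.2(27.1 − 0.2q_{Largo}), which gives 0.96q_{Largo} = 23.28 ⇒ q_{Largo} = 24.25.
Then q_{Pike} = 27.1 − 0.2·24.25 = 22.25.
P_{Largo} = 322 − 5·24.25 − 2·22.25 = 156.25.

156.25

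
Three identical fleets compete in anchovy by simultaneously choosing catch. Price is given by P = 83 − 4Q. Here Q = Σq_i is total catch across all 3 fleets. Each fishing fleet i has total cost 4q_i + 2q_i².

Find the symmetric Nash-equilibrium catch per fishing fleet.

3.95

A representative fishing fleet's profit is π_i = q_i(83 − 4Q) − 4q_i − 2q_i², with Q = q_i + Σ_{j≠i} q_j.
First-order condition: 79 − 12q_i − 4Σ_{j≠i} q_j = 0.
With identical fishing fleets, set every q_j = q: then 79 − 12q − 8q = 0, i.e. q = 79/20 = 3.95.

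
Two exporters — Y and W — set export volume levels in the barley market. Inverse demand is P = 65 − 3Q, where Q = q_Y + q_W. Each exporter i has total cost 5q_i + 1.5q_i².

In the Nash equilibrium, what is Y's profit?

112.5

Exporter Y's profit: π = q_Y(65 − 3(q_Y + q_W)) − 5q_Y − 1.5q_Y².
∂π/∂q_Y = 60 − 9q_Y − 3q_W = 0, so q_Y = 20/3 − (1/3)q_W.
By symmetry q_W = q_Y; substituting into the reaction function, (4/3)q_Y = 20/3 and q_Y = 5.
Price P = 65 − 3·10 = 35.
Y's profit: (35 − 5)·5 − 1.5(5)² = 112.5.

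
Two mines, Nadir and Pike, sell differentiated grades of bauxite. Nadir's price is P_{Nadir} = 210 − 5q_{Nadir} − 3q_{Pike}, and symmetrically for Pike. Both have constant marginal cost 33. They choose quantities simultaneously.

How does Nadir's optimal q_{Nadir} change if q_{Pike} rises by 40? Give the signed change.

Mine Nadir's profit: π = q_{Nadir}(210 − 5q_{Nadir} − 3q_{Pike}) − 33q_{Nadir}.
∂π/∂q_{Nadir} = 177 − 10q_{Nadir} − 3q_{Pike} = 0 ⇒ q_{Nadir} = 17.7 − 0.3q_{Pike}.
The reaction-function slope is −0.3, so a 40-unit rise in q_{Pike} moves q_{Nadir} by −0.3 × 40 = −12. Nadir's best response falls — the actions are strategic substitutes.

-12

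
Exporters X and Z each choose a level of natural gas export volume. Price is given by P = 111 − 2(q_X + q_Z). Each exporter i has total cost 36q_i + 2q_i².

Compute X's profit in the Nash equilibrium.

225

Exporter X's profit: π = q_X(111 − 2(q_X + q_Z)) − 36q_X − 2q_X².
∂π/∂q_X = 75 − 8q_X − 2q_Z = 0, so q_X = 9.375 − 0.25q_Z.
The game is symmetric, so in equilibrium q_Z = q_X: the reaction function gives 1.25q_X = 9.375, hence q_X = 7.5.
Price P = 111 − 2·15 = 81.
X's profit: (81 − 36)·7.5 − 2(7.5)² = 225.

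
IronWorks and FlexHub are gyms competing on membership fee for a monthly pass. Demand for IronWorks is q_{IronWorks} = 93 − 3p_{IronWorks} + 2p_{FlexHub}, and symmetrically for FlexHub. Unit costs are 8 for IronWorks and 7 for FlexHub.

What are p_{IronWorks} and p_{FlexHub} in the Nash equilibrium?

29.0625, 28.6875

IronWorks's profit: π = (p_{IronWorks} − 8)(93 − 3p_{IronWorks} + 2p_{FlexHub}).
∂π/∂p_{IronWorks} = 117 − 6p_{IronWorks} + 2p_{FlexHub} = 0 ⇒ p_{IronWorks} = 19.5 + (1/3)p_{FlexHub}.
Similarly p_{FlexHub} = 19 + (1/3)p_{IronWorks}.
Plugging p_{FlexHub} into IronWorks's best response: p_{IronWorks} = 19.5 + (1/3)(19 + (1/3)p_{IronWorks}) ⇒ (8/9)p_{IronWorks} = 155/6, so p_{IronWorks} = 29.0625.
Then p_{FlexHub} = 19 + (1/3)·29.0625 = 28.6875.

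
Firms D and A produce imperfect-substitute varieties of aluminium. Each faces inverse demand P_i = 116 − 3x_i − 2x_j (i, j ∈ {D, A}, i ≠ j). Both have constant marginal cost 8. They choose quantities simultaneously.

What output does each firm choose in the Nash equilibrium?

Firm D's profit: π = x_D(116 − 3x_D − 2x_A) − 8x_D.
∂π/∂x_D = 108 − 6x_D − 2x_A = 0 ⇒ x_D = 18 − (1/3)x_A.
Setting x_D = x_A in the reaction function: x_D = 18 − (1/3)x_D, so x_D = 18 / (4/3) = 13.5.

13.5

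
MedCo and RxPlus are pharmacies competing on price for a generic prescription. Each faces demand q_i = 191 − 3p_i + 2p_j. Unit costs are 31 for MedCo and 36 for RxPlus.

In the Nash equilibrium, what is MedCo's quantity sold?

122.8125

MedCo's profit: π = (p_{MedCo} − 31)(191 − 3p_{MedCo} + 2p_{RxPlus}).
∂π/∂p_{MedCo} = 284 − 6p_{MedCo} + 2p_{RxPlus} = 0 ⇒ p_{MedCo} = 142/3 + (1/3)p_{RxPlus}.
Similarly p_{RxPlus} = 299/6 + (1/3)p_{MedCo}.
Solving the two reaction functions simultaneously: (1 − (1/3)(1/3))p_{MedCo} = 142/3 + (1/3)·(299/6), so (8/9)p_{MedCo} = 1151/18 and p_{MedCo} = 71.9375.
Then p_{RxPlus} = 299/6 + (1/3)·71.9375 = 73.8125.
q_{MedCo} = 191 − 3·71.9375 + 2·73.8125 = 122.8125.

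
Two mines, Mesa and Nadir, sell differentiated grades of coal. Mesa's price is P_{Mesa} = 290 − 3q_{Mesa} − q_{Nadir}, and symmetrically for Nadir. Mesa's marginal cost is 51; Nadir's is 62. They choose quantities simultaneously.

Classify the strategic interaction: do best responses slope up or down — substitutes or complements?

strategic substitutes

Mine Mesa's profit: π = q_{Mesa}(290 − 3q_{Mesa} − q_{Nadir}) − 51q_{Mesa}.
∂π/∂q_{Mesa} = 239 − 6q_{Mesa} − q_{Nadir} = 0 ⇒ q_{Mesa} = 239/6 − (1/6)q_{Nadir}.
The best-response slope dq_{Mesa}/dq_{Nadir} = −1/6 < 0: the reaction function is downward-sloping, so the choices are strategic substitutes.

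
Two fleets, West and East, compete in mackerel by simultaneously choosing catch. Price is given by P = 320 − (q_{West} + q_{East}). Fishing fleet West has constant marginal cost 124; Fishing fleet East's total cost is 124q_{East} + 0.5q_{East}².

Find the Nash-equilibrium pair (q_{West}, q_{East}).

78.4, 39.2

Fishing fleet West's profit: π = q_{West}(320 − (q_{West} + q_{East})) − 124q_{West}.
∂π/∂q_{West} = 196 − 2q_{West} − q_{East} = 0, so q_{West} = 98 − 0.5q_{East}.
For East: ∂π/∂q_{East} = 196 − 3q_{East} − q_{West} = 0 ⇒ q_{East} = 196/3 − (1/3)q_{West}.
Substituting the second reaction function into the first: q_{West} = 98 − 0.5(196/3 − (1/3)q_{West}), which gives (5/6)q_{West} = 196/3 ⇒ q_{West} = 78.4.
Then q_{East} = 196/3 − (1/3)·78.4 = 39.2.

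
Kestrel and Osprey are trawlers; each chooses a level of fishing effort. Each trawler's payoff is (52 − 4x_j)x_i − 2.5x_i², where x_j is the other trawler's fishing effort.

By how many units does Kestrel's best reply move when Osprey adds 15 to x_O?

Kestrel's payoff is (52 − 4x_O)x_K − 2.5x_K².
∂π/∂x_K = 52 − 4x_O − 5x_K = 0, so x_K = 10.4 − 0.8x_O.
The reaction-function slope is −0.8, so a 15-unit rise in x_O moves x_K by −0.8 × 15 = −12. Kestrel's best response falls — the actions are strategic substitutes.

-12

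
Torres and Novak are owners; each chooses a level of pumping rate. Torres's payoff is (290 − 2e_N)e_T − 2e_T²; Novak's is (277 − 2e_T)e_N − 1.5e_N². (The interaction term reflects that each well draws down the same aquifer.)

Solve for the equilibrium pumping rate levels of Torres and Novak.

Expanding Torres's payoff: 290e_T − 2e_Ne_T − 2e_T².
∂π/∂e_T = 290 − 2e_N − 4e_T = 0, so e_T = 72.5 − 0.5e_N.
Likewise for Novak: e_N = 277/3 − (2/3)e_T.
Plugging e_N into Torres's best response: e_T = 72.5 − 0.5(277/3 − (2/3)e_T) ⇒ (2/3)e_T = 79/3, so e_T = 39.5.
Then e_N = 277/3 − (2/3)·39.5 = 66.

39.5, 66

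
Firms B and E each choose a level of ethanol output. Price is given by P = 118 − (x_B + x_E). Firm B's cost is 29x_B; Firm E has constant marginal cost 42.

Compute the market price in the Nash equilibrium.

63

Firm B's profit: π = x_B(118 − (x_B + x_E)) − 29x_B.
∂π/∂x_B = 89 − 2x_B − x_E = 0, so x_B = 44.5 − 0.5x_E.
By the same steps for E: x_E = 38 − 0.5x_B.
Substituting the second reaction function into the first: x_B = 44.5 − 0.5(38 − 0.5x_B), which gives 0.75x_B = 25.5 ⇒ x_B = 34.
Then x_E = 38 − 0.5·34 = 21.
Equilibrium price: P = 118 − 55 = 63.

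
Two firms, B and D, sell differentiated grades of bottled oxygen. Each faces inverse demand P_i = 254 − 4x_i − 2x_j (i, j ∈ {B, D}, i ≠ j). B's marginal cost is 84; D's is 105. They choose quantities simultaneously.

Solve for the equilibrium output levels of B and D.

17.7, 14.2

Firm B's profit: π = x_B(254 − 4x_B − 2x_D) − 84x_B.
∂π/∂x_B = 170 − 8x_B − 2x_D = 0 ⇒ x_B = 21.25 − 0.25x_D.
Similarly x_D = 18.625 − 0.25x_B.
Solving the two reaction functions simultaneously: (1 − (−0.25)(−0.25))x_B = 21.25 − 0.25·18.625, so 0.9375x_B = 531/32 and x_B = 17.7.
Then x_D = 18.625 − 0.25·17.7 = 14.2.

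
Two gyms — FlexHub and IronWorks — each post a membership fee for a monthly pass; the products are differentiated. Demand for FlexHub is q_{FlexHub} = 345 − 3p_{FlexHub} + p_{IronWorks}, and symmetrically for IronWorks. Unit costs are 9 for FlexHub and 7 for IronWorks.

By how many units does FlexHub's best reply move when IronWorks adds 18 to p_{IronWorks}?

3

FlexHub's profit: π = (p_{FlexHub} − 9)(345 − 3p_{FlexHub} + p_{IronWorks}).
∂π/∂p_{FlexHub} = 372 − 6p_{FlexHub} + p_{IronWorks} = 0 ⇒ p_{FlexHub} = 62 + (1/6)p_{IronWorks}.
The reaction-function slope is 1/6, so an 18-unit rise in p_{IronWorks} moves p_{FlexHub} by 1/6 × 18 = 3. FlexHub's best response rises — the actions are strategic complements.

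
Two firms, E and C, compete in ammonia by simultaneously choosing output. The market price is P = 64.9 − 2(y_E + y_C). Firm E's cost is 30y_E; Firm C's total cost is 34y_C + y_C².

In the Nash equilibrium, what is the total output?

Firm E's profit: π = y_E(64.9 − 2(y_E + y_C)) − 30y_E.
∂π/∂y_E = 34.9 − 4y_E − 2y_C = 0, so y_E = 8.725 − 0.5y_C.
For C: ∂π/∂y_C = 30.9 − 6y_C − 2y_E = 0 ⇒ y_C = 5.15 − (1/3)y_E.
Plugging y_C into E's best response: y_E = 8.725 − 0.5(5.15 − (1/3)y_E) ⇒ (5/6)y_E = 6.15, so y_E = 7.38.
Then y_C = 5.15 − (1/3)·7.38 = 2.69.
Total output: 7.38 + 2.69 = 10.07.

10.07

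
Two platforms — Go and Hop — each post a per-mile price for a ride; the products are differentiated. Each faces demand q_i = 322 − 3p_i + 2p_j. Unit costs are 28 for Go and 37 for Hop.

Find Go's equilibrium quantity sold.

Go's profit: π = (p_{Go} − 28)(322 − 3p_{Go} + 2p_{Hop}).
∂π/∂p_{Go} = 406 − 6p_{Go} + 2p_{Hop} = 0 ⇒ p_{Go} = 203/3 + (1/3)p_{Hop}.
Similarly p_{Hop} = 433/6 + (1/3)p_{Go}.
Solving the two reaction functions simultaneously: (1 − (1/3)(1/3))p_{Go} = 203/3 + (1/3)·(433/6), so (8/9)p_{Go} = 1651/18 and p_{Go} = 103.1875.
Then p_{Hop} = 433/6 + (1/3)·103.1875 = 106.5625.
q_{Go} = 322 − 3·103.1875 + 2·106.5625 = 225.5625.

225.5625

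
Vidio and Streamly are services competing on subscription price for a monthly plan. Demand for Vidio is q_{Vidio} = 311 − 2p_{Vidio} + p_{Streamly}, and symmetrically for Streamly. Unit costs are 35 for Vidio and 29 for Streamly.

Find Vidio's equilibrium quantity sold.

182.4

Vidio's profit: π = (p_{Vidio} − 35)(311 − 2p_{Vidio} + p_{Streamly}).
∂π/∂p_{Vidio} = 381 − 4p_{Vidio} + p_{Streamly} = 0 ⇒ p_{Vidio} = 95.25 + 0.25p_{Streamly}.
Similarly p_{Streamly} = 92.25 + 0.25p_{Vidio}.
Substituting the second reaction function into the first: p_{Vidio} = 95.25 + 0.25(92.25 + 0.25p_{Vidio}), which gives 0.9375p_{Vidio} = 118.3125 ⇒ p_{Vidio} = 126.2.
Then p_{Streamly} = 92.25 + 0.25·126.2 = 123.8.
q_{Vidio} = 311 − 2·126.2 + 123.8 = 182.4.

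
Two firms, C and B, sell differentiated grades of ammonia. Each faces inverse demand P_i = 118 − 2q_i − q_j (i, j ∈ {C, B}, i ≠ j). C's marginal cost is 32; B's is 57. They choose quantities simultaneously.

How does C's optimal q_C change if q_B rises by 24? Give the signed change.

Firm C's profit: π = q_C(118 − 2q_C − q_B) − 32q_C.
∂π/∂q_C = 86 − 4q_C − q_B = 0 ⇒ q_C = 21.5 − 0.25q_B.
The reaction-function slope is −0.25, so a 24-unit rise in q_B moves q_C by −0.25 × 24 = −6. C's best response falls — the actions are strategic substitutes.

-6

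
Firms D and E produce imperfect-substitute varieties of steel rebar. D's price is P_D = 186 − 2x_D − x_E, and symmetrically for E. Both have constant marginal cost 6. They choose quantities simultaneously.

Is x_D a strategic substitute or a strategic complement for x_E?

strategic substitutes

Firm D's profit: π = x_D(186 − 2x_D − x_E) − 6x_D.
∂π/∂x_D = 180 − 4x_D − x_E = 0 ⇒ x_D = 45 − 0.25x_E.
The best-response slope dx_D/dx_E = −0.25 < 0: the reaction function is downward-sloping, so the choices are strategic substitutes.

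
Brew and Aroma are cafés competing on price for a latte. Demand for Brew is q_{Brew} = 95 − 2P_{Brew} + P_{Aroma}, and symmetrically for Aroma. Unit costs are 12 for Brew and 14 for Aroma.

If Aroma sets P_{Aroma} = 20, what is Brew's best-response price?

Brew's profit: π = (P_{Brew} − 12)(95 − 2P_{Brew} + P_{Aroma}).
∂π/∂P_{Brew} = 119 − 4P_{Brew} + P_{Aroma} = 0 ⇒ P_{Brew} = 29.75 + 0.25P_{Aroma}.
At P_{Aroma} = 20: P_{Brew} = 29.75 + 0.25·20 = 34.75.

34.75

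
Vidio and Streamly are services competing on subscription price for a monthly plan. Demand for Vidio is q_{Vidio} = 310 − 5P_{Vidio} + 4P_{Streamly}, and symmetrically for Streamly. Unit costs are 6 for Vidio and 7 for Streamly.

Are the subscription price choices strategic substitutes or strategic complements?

strategic complements

Vidio's profit: π = (P_{Vidio} − 6)(310 − 5P_{Vidio} + 4P_{Streamly}).
∂π/∂P_{Vidio} = 340 − 10P_{Vidio} + 4P_{Streamly} = 0 ⇒ P_{Vidio} = 34 + 0.4P_{Streamly}.
The best-response slope dP_{Vidio}/dP_{Streamly} = 0.4 > 0: the reaction function is upward-sloping, so the choices are strategic complements.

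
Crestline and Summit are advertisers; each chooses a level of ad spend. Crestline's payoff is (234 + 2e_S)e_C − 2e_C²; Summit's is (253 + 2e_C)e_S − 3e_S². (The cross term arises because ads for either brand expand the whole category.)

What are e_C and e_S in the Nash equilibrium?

95.5, 74

Expanding Crestline's payoff: 234e_C + 2e_Se_C − 2e_C².
∂π/∂e_C = 234 + 2e_S − 4e_C = 0, so e_C = 58.5 + 0.5e_S.
Likewise for Summit: e_S = 253/6 + (1/3)e_C.
Solving the two reaction functions simultaneously: (1 − (0.5)(1/3))e_C = 58.5 + 0.5·(253/6), so (5/6)e_C = 955/12 and e_C = 95.5.
Then e_S = 253/6 + (1/3)·95.5 = 74.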